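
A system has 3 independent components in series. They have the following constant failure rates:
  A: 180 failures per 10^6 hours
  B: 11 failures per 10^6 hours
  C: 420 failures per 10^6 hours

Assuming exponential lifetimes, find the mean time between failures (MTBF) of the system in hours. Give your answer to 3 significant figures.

1640

Series of exponential components: λ_sys = Σ λ_i
λ_sys = 0.00018 + 0.000011 + 0.00042 = 6.1100e-04 /h
MTBF = 1 / λ_sys = 1640 h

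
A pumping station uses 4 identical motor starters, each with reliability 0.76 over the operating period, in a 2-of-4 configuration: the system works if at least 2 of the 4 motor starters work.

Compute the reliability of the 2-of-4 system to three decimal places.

R = Σ_{i=2}^{4} C(4,i) p^i (1−p)^{4−i} with p = 0.76
C(4,2)·0.76^2·0.24^2 = 0.19962
C(4,3)·0.76^3·0.24^1 = 0.42142
C(4,4)·0.76^4·0.24^0 = 0.33362
Sum = 0.955

0.955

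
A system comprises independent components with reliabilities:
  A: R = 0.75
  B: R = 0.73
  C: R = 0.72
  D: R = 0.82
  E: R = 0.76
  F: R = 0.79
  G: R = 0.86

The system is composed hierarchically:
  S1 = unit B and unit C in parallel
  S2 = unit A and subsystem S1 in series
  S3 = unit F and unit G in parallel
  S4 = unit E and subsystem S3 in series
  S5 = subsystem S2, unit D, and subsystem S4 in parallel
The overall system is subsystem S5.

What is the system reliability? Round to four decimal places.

0.9855

Parallel (B and C): 1 − (1 − 0.730000)(1 − 0.720000) = 0.924400
Series (A and [0.924400]): 0.750000 × 0.924400 = 0.693300
Parallel (F and G): 1 − (1 − 0.790000)(1 − 0.860000) = 0.970600
Series (E and [0.970600]): 0.760000 × 0.970600 = 0.737656
Parallel ([0.693300], D, and [0.737656]): 1 − (1 − 0.693300)(1 − 0.820000)(1 − 0.737656) = 0.9855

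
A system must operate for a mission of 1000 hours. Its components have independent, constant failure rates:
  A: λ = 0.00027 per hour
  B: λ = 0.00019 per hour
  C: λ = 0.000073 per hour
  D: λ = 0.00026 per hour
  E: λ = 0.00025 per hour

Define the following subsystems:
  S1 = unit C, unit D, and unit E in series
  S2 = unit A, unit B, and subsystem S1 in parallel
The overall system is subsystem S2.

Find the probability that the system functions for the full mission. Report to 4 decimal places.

0.9819

R(A) = exp(−0.00027 × 1000) = 0.763379
R(B) = exp(−0.00019 × 1000) = 0.826959
R(C) = exp(−0.000073 × 1000) = 0.929601
R(D) = exp(−0.00026 × 1000) = 0.771052
R(E) = exp(−0.00025 × 1000) = 0.778801
Series (C, D, and E): 0.929601 × 0.771052 × 0.778801 = 0.558222
Parallel (A, B, and [0.558222]): 1 − (1 − 0.763379)(1 − 0.826959)(1 − 0.558222) = 0.9819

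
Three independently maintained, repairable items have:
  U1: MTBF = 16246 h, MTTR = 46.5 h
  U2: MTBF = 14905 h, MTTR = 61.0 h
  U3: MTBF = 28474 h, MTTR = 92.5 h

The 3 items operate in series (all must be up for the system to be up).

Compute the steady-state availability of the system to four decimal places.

0.9899

A(U1) = MTBF/(MTBF+MTTR) = 16246/(16246+46.5) = 0.997146
A(U2) = MTBF/(MTBF+MTTR) = 14905/(14905+61.0) = 0.995924
A(U3) = MTBF/(MTBF+MTTR) = 28474/(28474+92.5) = 0.996762
Series availability: 0.997146 × 0.995924 × 0.996762 = 0.9899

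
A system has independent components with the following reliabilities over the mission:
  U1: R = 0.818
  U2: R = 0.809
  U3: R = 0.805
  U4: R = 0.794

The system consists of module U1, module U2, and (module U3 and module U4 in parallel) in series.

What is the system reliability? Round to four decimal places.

Parallel (U3 and U4): 1 − (1 − 0.805000)(1 − 0.794000) = 0.959830
Series (U1, U2, and [0.959830]): 0.818000 × 0.809000 × 0.959830 = 0.6352

0.6352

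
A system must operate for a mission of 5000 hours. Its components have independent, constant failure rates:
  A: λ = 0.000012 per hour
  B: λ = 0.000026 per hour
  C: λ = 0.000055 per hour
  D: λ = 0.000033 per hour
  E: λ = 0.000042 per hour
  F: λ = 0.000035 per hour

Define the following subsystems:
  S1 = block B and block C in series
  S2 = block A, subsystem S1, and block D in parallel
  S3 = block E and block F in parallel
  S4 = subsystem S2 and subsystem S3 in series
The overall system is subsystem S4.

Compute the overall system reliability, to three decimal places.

R(A) = exp(−0.000012 × 5000) = 0.94176
R(B) = exp(−0.000026 × 5000) = 0.87810
R(C) = exp(−0.000055 × 5000) = 0.75957
R(D) = exp(−0.000033 × 5000) = 0.84789
R(E) = exp(−0.000042 × 5000) = 0.81058
R(F) = exp(−0.000035 × 5000) = 0.83946
Series (B and C): 0.87810 × 0.75957 = 0.66698
Parallel (A, [0.66698], and D): 1 − (1 − 0.94176)(1 − 0.66698)(1 − 0.84789) = 0.99705
Parallel (E and F): 1 − (1 − 0.81058)(1 − 0.83946) = 0.96959
Series ([0.99705] and [0.96959]): 0.99705 × 0.96959 = 0.967

0.967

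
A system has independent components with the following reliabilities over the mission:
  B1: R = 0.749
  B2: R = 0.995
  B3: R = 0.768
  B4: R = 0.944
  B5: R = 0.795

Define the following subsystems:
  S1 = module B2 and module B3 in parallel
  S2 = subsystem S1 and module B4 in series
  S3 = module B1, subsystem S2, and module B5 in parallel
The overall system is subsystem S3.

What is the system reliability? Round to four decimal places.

0.9971

Parallel (B2 and B3): 1 − (1 − 0.995000)(1 − 0.768000) = 0.998840
Series ([0.998840] and B4): 0.998840 × 0.944000 = 0.942905
Parallel (B1, [0.942905], and B5): 1 − (1 − 0.749000)(1 − 0.942905)(1 − 0.795000) = 0.9971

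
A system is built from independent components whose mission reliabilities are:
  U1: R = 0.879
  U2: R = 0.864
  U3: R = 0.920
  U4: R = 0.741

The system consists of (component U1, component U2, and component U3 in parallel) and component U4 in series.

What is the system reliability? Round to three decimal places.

0.740

Parallel (U1, U2, and U3): 1 − (1 − 0.87900)(1 − 0.86400)(1 − 0.92000) = 0.99868
Series ([0.99868] and U4): 0.99868 × 0.74100 = 0.740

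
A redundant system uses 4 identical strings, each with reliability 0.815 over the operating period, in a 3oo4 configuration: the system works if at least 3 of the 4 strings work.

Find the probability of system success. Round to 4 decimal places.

0.8418

R = Σ_{i=3}^{4} C(4,i) p^i (1−p)^{4−i} with p = 0.815
C(4,3)·0.815^3·0.185^1 = 0.400594
C(4,4)·0.815^4·0.185^0 = 0.441195
Sum = 0.8418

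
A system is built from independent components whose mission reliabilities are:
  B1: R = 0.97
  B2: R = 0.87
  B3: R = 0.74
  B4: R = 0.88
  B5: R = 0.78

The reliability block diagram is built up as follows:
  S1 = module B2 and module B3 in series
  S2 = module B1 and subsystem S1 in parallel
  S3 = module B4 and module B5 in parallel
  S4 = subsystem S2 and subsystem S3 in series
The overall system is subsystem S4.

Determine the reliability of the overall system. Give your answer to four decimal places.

0.9632

Series (B2 and B3): 0.870000 × 0.740000 = 0.643800
Parallel (B1 and [0.643800]): 1 − (1 − 0.970000)(1 − 0.643800) = 0.989314
Parallel (B4 and B5): 1 − (1 − 0.880000)(1 − 0.780000) = 0.973600
Series ([0.989314] and [0.973600]): 0.989314 × 0.973600 = 0.9632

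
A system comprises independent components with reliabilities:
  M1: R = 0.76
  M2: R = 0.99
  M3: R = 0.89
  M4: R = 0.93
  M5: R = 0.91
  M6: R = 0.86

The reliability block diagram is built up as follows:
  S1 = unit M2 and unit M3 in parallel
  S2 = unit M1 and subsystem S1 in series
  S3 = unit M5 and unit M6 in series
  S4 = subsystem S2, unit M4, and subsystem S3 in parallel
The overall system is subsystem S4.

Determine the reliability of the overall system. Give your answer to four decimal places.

0.9963

Parallel (M2 and M3): 1 − (1 − 0.990000)(1 − 0.890000) = 0.998900
Series (M1 and [0.998900]): 0.760000 × 0.998900 = 0.759164
Series (M5 and M6): 0.910000 × 0.860000 = 0.782600
Parallel ([0.759164], M4, and [0.782600]): 1 − (1 − 0.759164)(1 − 0.930000)(1 − 0.782600) = 0.9963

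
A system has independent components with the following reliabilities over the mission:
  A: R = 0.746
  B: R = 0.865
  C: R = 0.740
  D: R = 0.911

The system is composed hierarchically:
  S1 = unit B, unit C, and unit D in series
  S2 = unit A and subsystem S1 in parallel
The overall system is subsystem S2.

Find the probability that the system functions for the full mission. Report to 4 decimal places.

0.8941

Series (B, C, and D): 0.865000 × 0.740000 × 0.911000 = 0.583131
Parallel (A and [0.583131]): 1 − (1 − 0.746000)(1 − 0.583131) = 0.8941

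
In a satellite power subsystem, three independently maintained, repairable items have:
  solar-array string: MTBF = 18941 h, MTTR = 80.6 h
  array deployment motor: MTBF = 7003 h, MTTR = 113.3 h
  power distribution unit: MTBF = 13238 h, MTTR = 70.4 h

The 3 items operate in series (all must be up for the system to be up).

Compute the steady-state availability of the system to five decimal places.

A(solar-array string) = MTBF/(MTBF+MTTR) = 18941/(18941+80.6) = 0.995763
A(array deployment motor) = MTBF/(MTBF+MTTR) = 7003/(7003+113.3) = 0.984079
A(power distribution unit) = MTBF/(MTBF+MTTR) = 13238/(13238+70.4) = 0.994710
Series availability: 0.995763 × 0.984079 × 0.994710 = 0.97473

0.97473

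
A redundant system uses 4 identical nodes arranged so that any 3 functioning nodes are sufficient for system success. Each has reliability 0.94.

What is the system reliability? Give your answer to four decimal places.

0.9801

R = Σ_{i=3}^{4} C(4,i) p^i (1−p)^{4−i} with p = 0.94
C(4,3)·0.94^3·0.06^1 = 0.199340
C(4,4)·0.94^4·0.06^0 = 0.780749
Sum = 0.9801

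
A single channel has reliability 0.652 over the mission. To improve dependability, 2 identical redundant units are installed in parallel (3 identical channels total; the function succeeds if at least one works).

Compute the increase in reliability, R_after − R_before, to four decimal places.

0.3059

R_before = 0.652
R_after = 1 − (1 − 0.652)^3 = 0.9579
ΔR = 0.9579 − 0.652 = 0.3059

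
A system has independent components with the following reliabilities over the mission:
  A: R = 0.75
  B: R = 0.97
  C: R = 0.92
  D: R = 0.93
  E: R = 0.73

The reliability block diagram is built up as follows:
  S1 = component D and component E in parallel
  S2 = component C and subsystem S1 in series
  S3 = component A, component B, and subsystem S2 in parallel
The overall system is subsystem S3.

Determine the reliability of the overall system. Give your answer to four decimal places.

0.9993

Parallel (D and E): 1 − (1 − 0.930000)(1 − 0.730000) = 0.981100
Series (C and [0.981100]): 0.920000 × 0.981100 = 0.902612
Parallel (A, B, and [0.902612]): 1 − (1 − 0.750000)(1 − 0.970000)(1 − 0.902612) = 0.9993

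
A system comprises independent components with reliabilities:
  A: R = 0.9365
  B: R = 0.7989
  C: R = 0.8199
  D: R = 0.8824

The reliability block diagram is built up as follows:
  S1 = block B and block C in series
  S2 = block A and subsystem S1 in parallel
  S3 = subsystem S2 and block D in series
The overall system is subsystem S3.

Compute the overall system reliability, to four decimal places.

Series (B and C): 0.798900 × 0.819900 = 0.655018
Parallel (A and [0.655018]): 1 − (1 − 0.936500)(1 − 0.655018) = 0.978094
Series ([0.978094] and D): 0.978094 × 0.882400 = 0.8631

0.8631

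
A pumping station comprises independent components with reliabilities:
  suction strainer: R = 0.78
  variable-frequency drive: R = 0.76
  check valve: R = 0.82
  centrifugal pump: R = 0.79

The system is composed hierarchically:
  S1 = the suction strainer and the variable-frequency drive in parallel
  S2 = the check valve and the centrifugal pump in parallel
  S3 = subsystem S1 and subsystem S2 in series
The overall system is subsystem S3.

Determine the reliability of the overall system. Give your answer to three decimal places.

Parallel (suction strainer and variable-frequency drive): 1 − (1 − 0.78000)(1 − 0.76000) = 0.94720
Parallel (check valve and centrifugal pump): 1 − (1 − 0.82000)(1 − 0.79000) = 0.96220
Series ([0.94720] and [0.96220]): 0.94720 × 0.96220 = 0.911

0.911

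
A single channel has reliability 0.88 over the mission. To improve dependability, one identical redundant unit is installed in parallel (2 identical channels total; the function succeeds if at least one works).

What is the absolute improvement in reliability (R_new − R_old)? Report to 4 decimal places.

R_before = 0.88
R_after = 1 − (1 − 0.88)^2 = 0.9856
ΔR = 0.9856 − 0.88 = 0.1056

0.1056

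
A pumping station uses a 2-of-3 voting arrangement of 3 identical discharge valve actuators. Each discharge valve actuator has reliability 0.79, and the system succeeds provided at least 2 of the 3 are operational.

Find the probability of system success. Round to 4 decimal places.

R = Σ_{i=2}^{3} C(3,i) p^i (1−p)^{3−i} with p = 0.79
C(3,2)·0.79^2·0.21^1 = 0.393183
C(3,3)·0.79^3·0.21^0 = 0.493039
Sum = 0.8862

0.8862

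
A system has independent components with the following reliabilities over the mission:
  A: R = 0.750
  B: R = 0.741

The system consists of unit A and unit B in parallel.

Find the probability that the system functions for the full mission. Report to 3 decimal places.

0.935

Parallel (A and B): 1 − (1 − 0.75000)(1 − 0.74100) = 0.935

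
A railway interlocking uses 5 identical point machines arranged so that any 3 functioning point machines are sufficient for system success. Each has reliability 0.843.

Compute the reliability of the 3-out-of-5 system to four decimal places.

0.9698

R = Σ_{i=3}^{5} C(5,i) p^i (1−p)^{5−i} with p = 0.843
C(5,3)·0.843^3·0.157^2 = 0.147667
C(5,4)·0.843^4·0.157^1 = 0.396442
C(5,5)·0.843^5·0.157^0 = 0.425734
Sum = 0.9698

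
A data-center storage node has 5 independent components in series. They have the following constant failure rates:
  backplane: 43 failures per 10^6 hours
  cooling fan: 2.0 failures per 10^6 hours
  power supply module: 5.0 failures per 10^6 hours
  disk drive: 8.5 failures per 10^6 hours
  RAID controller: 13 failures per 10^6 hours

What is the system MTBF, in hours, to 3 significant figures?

Series of exponential components: λ_sys = Σ λ_i
λ_sys = 0.000043 + 0.0000020 + 0.0000050 + 0.0000085 + 0.000013 = 7.1500e-05 /h
MTBF = 1 / λ_sys = 14000 h

14000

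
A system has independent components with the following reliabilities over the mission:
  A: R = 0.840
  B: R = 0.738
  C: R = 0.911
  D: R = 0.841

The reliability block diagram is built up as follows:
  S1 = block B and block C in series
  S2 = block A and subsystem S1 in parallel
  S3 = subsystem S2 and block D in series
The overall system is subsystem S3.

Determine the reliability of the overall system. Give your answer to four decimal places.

Series (B and C): 0.738000 × 0.911000 = 0.672318
Parallel (A and [0.672318]): 1 − (1 − 0.840000)(1 − 0.672318) = 0.947571
Series ([0.947571] and D): 0.947571 × 0.841000 = 0.7969

0.7969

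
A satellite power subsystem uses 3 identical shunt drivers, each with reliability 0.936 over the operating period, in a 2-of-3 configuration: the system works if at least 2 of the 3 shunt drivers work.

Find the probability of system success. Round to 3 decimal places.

0.988

R = Σ_{i=2}^{3} C(3,i) p^i (1−p)^{3−i} with p = 0.936
C(3,2)·0.936^2·0.064^1 = 0.16821
C(3,3)·0.936^3·0.064^0 = 0.82003
Sum = 0.988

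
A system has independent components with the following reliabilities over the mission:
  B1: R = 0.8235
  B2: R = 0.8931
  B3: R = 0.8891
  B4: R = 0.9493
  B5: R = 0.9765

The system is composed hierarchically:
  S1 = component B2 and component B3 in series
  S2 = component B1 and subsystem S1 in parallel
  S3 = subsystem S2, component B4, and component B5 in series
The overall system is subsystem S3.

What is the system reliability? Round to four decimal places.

0.8933

Series (B2 and B3): 0.893100 × 0.889100 = 0.794055
Parallel (B1 and [0.794055]): 1 − (1 − 0.823500)(1 − 0.794055) = 0.963651
Series ([0.963651], B4, and B5): 0.963651 × 0.949300 × 0.976500 = 0.8933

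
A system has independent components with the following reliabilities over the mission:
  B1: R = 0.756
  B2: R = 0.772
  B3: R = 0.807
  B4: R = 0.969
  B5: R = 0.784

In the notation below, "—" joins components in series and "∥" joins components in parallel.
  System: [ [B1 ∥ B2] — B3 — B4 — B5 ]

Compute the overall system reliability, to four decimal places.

0.5790

Parallel (B1 and B2): 1 − (1 − 0.756000)(1 − 0.772000) = 0.944368
Series ([0.944368], B3, B4, and B5): 0.944368 × 0.807000 × 0.969000 × 0.784000 = 0.5790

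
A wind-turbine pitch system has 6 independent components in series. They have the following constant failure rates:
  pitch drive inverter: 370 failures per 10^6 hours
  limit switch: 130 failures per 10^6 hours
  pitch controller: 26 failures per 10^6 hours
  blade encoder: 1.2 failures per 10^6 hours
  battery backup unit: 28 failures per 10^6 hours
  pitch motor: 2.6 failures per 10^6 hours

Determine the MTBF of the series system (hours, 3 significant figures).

1790

Series of exponential components: λ_sys = Σ λ_i
λ_sys = 0.00037 + 0.00013 + 0.000026 + 0.0000012 + 0.000028 + 0.0000026 = 5.5780e-04 /h
MTBF = 1 / λ_sys = 1790 h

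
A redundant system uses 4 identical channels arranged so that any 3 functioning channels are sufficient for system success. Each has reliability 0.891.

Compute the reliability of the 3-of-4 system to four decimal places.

0.9387

R = Σ_{i=3}^{4} C(4,i) p^i (1−p)^{4−i} with p = 0.891
C(4,3)·0.891^3·0.109^1 = 0.308404
C(4,4)·0.891^4·0.109^0 = 0.630247
Sum = 0.9387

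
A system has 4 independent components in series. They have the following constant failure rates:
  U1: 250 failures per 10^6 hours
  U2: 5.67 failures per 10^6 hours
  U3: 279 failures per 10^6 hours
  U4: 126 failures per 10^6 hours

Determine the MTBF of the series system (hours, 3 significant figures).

1510

Series of exponential components: λ_sys = Σ λ_i
λ_sys = 0.000250 + 0.00000567 + 0.000279 + 0.000126 = 6.6067e-04 /h
MTBF = 1 / λ_sys = 1510 h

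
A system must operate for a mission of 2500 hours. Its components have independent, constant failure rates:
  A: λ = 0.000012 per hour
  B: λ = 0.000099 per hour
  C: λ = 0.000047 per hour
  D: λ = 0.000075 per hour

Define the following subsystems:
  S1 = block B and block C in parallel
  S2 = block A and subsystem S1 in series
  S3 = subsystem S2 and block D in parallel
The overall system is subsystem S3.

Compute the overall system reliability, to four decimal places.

R(A) = exp(−0.000012 × 2500) = 0.970446
R(B) = exp(−0.000099 × 2500) = 0.780750
R(C) = exp(−0.000047 × 2500) = 0.889141
R(D) = exp(−0.000075 × 2500) = 0.829029
Parallel (B and C): 1 − (1 − 0.780750)(1 − 0.889141) = 0.975694
Series (A and [0.975694]): 0.970446 × 0.975694 = 0.946858
Parallel ([0.946858] and D): 1 − (1 − 0.946858)(1 − 0.829029) = 0.9909

0.9909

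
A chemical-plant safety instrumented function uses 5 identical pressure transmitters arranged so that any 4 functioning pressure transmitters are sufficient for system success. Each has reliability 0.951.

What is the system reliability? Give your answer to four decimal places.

R = Σ_{i=4}^{5} C(5,i) p^i (1−p)^{5−i} with p = 0.951
C(5,4)·0.951^4·0.049^1 = 0.200396
C(5,5)·0.951^5·0.049^0 = 0.777862
Sum = 0.9783

0.9783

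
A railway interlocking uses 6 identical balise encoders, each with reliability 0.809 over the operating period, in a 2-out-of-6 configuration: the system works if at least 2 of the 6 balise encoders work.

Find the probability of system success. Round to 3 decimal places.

R = Σ_{i=2}^{6} C(6,i) p^i (1−p)^{6−i} with p = 0.809
C(6,2)·0.809^2·0.191^4 = 0.01307
C(6,3)·0.809^3·0.191^3 = 0.07379
C(6,4)·0.809^4·0.191^2 = 0.23440
C(6,5)·0.809^5·0.191^1 = 0.39712
C(6,6)·0.809^6·0.191^0 = 0.28034
Sum = 0.999

0.999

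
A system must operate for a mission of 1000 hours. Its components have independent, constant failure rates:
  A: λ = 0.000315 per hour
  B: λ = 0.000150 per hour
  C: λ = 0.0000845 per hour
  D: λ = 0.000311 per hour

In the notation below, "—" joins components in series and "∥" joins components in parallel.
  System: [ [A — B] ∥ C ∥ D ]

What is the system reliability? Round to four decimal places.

0.9919

R(A) = exp(−0.000315 × 1000) = 0.729789
R(B) = exp(−0.000150 × 1000) = 0.860708
R(C) = exp(−0.0000845 × 1000) = 0.918972
R(D) = exp(−0.000311 × 1000) = 0.732714
Series (A and B): 0.729789 × 0.860708 = 0.628135
Parallel ([0.628135], C, and D): 1 − (1 − 0.628135)(1 − 0.918972)(1 − 0.732714) = 0.9919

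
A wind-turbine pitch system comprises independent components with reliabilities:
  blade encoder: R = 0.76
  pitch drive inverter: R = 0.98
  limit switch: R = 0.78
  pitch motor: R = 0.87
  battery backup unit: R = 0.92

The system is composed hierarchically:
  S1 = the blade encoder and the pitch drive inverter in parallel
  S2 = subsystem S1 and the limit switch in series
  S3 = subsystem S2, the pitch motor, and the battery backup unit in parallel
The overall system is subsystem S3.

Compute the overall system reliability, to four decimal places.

Parallel (blade encoder and pitch drive inverter): 1 − (1 − 0.760000)(1 − 0.980000) = 0.995200
Series ([0.995200] and limit switch): 0.995200 × 0.780000 = 0.776256
Parallel ([0.776256], pitch motor, and battery backup unit): 1 − (1 − 0.776256)(1 − 0.870000)(1 − 0.920000) = 0.9977

0.9977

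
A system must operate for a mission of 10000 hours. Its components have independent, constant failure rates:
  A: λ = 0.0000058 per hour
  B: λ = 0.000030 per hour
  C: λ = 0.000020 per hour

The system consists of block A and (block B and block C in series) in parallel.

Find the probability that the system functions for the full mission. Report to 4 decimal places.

0.9778

R(A) = exp(−0.0000058 × 10000) = 0.943650
R(B) = exp(−0.000030 × 10000) = 0.740818
R(C) = exp(−0.000020 × 10000) = 0.818731
Series (B and C): 0.740818 × 0.818731 = 0.606531
Parallel (A and [0.606531]): 1 − (1 − 0.943650)(1 − 0.606531) = 0.9778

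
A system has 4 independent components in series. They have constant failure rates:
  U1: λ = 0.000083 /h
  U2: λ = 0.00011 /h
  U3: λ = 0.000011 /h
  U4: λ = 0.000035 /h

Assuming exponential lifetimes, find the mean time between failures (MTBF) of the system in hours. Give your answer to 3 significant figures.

Series of exponential components: λ_sys = Σ λ_i
λ_sys = 0.000083 + 0.00011 + 0.000011 + 0.000035 = 2.3900e-04 /h
MTBF = 1 / λ_sys = 4180 h

4180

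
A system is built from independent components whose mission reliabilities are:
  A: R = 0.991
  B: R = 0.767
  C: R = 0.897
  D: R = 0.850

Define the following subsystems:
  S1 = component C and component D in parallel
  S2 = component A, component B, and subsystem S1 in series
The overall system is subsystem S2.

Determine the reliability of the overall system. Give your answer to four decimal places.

0.7484

Parallel (C and D): 1 − (1 − 0.897000)(1 − 0.850000) = 0.984550
Series (A, B, and [0.984550]): 0.991000 × 0.767000 × 0.984550 = 0.7484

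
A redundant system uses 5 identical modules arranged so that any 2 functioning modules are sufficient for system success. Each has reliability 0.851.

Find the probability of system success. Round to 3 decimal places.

R = Σ_{i=2}^{5} C(5,i) p^i (1−p)^{5−i} with p = 0.851
C(5,2)·0.851^2·0.149^3 = 0.02396
C(5,3)·0.851^3·0.149^2 = 0.13682
C(5,4)·0.851^4·0.149^1 = 0.39073
C(5,5)·0.851^5·0.149^0 = 0.44632
Sum = 0.998

0.998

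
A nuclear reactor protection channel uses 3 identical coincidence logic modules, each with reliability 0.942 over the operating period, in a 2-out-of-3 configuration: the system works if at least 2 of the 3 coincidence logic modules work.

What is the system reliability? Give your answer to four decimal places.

R = Σ_{i=2}^{3} C(3,i) p^i (1−p)^{3−i} with p = 0.942
C(3,2)·0.942^2·0.058^1 = 0.154401
C(3,3)·0.942^3·0.058^0 = 0.835897
Sum = 0.9903

0.9903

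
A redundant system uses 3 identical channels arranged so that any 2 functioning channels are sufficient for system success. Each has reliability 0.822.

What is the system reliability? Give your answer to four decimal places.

0.9162

R = Σ_{i=2}^{3} C(3,i) p^i (1−p)^{3−i} with p = 0.822
C(3,2)·0.822^2·0.178^1 = 0.360815
C(3,3)·0.822^3·0.178^0 = 0.555412
Sum = 0.9162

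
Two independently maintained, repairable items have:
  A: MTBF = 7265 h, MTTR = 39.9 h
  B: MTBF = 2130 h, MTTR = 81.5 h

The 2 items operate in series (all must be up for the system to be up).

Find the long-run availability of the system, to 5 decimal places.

A(A) = MTBF/(MTBF+MTTR) = 7265/(7265+39.9) = 0.994538
A(B) = MTBF/(MTBF+MTTR) = 2130/(2130+81.5) = 0.963147
Series availability: 0.994538 × 0.963147 = 0.95789

0.95789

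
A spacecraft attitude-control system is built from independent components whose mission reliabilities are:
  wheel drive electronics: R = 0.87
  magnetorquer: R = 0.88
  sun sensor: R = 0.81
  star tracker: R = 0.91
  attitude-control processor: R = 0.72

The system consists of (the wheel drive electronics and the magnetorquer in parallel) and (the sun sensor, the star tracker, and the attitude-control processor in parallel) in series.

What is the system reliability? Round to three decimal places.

0.980

Parallel (wheel drive electronics and magnetorquer): 1 − (1 − 0.87000)(1 − 0.88000) = 0.98440
Parallel (sun sensor, star tracker, and attitude-control processor): 1 − (1 − 0.81000)(1 − 0.91000)(1 − 0.72000) = 0.99521
Series ([0.98440] and [0.99521]): 0.98440 × 0.99521 = 0.980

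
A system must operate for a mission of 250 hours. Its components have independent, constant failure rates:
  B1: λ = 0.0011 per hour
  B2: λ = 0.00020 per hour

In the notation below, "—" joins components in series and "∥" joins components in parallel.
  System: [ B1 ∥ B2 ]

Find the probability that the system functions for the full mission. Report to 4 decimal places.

0.9883

R(B1) = exp(−0.0011 × 250) = 0.759572
R(B2) = exp(−0.00020 × 250) = 0.951229
Parallel (B1 and B2): 1 − (1 − 0.759572)(1 − 0.951229) = 0.9883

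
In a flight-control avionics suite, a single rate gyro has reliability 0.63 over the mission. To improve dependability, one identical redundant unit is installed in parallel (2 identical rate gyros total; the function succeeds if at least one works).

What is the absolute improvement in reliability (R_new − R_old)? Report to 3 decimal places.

R_before = 0.63
R_after = 1 − (1 − 0.63)^2 = 0.863
ΔR = 0.863 − 0.63 = 0.233

0.233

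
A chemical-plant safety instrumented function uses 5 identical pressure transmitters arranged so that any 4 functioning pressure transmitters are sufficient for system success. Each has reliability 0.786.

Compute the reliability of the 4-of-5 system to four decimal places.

R = Σ_{i=4}^{5} C(5,i) p^i (1−p)^{5−i} with p = 0.786
C(5,4)·0.786^4·0.214^1 = 0.408389
C(5,5)·0.786^5·0.214^0 = 0.299994
Sum = 0.7084

0.7084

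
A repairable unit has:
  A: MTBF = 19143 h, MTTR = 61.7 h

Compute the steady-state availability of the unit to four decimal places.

0.9968

A(A) = MTBF/(MTBF+MTTR) = 19143/(19143+61.7) = 0.9968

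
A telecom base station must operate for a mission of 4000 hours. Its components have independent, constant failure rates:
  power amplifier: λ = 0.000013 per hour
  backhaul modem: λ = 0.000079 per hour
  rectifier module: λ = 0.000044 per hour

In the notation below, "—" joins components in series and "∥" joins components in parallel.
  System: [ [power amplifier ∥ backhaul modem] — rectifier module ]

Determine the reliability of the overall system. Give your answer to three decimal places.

0.827

R(power amplifier) = exp(−0.000013 × 4000) = 0.94933
R(backhaul modem) = exp(−0.000079 × 4000) = 0.72906
R(rectifier module) = exp(−0.000044 × 4000) = 0.83862
Parallel (power amplifier and backhaul modem): 1 − (1 − 0.94933)(1 − 0.72906) = 0.98627
Series ([0.98627] and rectifier module): 0.98627 × 0.83862 = 0.827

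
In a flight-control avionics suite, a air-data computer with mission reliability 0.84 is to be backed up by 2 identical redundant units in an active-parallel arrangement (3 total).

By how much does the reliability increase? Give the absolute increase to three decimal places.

R_before = 0.84
R_after = 1 − (1 − 0.84)^3 = 0.996
ΔR = 0.996 − 0.84 = 0.156

0.156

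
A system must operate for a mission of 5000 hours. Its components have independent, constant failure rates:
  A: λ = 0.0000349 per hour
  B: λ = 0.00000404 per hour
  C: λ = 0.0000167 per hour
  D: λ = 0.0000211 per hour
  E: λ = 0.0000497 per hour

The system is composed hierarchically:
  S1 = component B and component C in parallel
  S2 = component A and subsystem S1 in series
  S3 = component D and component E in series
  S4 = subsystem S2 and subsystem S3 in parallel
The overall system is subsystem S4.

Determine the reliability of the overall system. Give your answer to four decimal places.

0.9519

R(A) = exp(−0.0000349 × 5000) = 0.839877
R(B) = exp(−0.00000404 × 5000) = 0.980003
R(C) = exp(−0.0000167 × 5000) = 0.919891
R(D) = exp(−0.0000211 × 5000) = 0.899874
R(E) = exp(−0.0000497 × 5000) = 0.779970
Parallel (B and C): 1 − (1 − 0.980003)(1 − 0.919891) = 0.998398
Series (A and [0.998398]): 0.839877 × 0.998398 = 0.838532
Series (D and E): 0.899874 × 0.779970 = 0.701875
Parallel ([0.838532] and [0.701875]): 1 − (1 − 0.838532)(1 − 0.701875) = 0.9519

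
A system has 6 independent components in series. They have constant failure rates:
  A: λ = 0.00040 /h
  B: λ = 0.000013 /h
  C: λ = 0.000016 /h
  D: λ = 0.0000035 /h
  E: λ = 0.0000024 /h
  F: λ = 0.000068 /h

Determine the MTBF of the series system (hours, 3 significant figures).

Series of exponential components: λ_sys = Σ λ_i
λ_sys = 0.00040 + 0.000013 + 0.000016 + 0.0000035 + 0.0000024 + 0.000068 = 5.0290e-04 /h
MTBF = 1 / λ_sys = 1990 h

1990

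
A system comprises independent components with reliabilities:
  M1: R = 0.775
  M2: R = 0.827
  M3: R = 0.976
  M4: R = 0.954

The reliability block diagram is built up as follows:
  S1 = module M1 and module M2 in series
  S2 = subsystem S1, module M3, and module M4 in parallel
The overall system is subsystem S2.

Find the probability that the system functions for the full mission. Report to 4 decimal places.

Series (M1 and M2): 0.775000 × 0.827000 = 0.640925
Parallel ([0.640925], M3, and M4): 1 − (1 − 0.640925)(1 − 0.976000)(1 − 0.954000) = 0.9996

0.9996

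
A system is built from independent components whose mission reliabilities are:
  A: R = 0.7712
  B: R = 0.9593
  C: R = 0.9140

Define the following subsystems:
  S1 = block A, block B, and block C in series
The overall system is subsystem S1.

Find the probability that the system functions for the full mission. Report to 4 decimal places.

Series (A, B, and C): 0.771200 × 0.959300 × 0.914000 = 0.6762

0.6762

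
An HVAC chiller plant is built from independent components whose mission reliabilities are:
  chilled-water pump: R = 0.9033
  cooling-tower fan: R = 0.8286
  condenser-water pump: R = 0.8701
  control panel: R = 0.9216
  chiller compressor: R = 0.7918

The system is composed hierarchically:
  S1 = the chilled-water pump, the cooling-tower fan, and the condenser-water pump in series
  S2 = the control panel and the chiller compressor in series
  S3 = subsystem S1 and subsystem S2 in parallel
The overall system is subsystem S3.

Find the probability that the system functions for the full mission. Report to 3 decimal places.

0.906

Series (chilled-water pump, cooling-tower fan, and condenser-water pump): 0.90330 × 0.82860 × 0.87010 = 0.65125
Series (control panel and chiller compressor): 0.92160 × 0.79180 = 0.72972
Parallel ([0.65125] and [0.72972]): 1 − (1 − 0.65125)(1 − 0.72972) = 0.906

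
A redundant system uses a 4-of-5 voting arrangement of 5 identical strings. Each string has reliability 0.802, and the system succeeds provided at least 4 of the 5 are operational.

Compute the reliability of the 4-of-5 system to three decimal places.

0.741

R = Σ_{i=4}^{5} C(5,i) p^i (1−p)^{5−i} with p = 0.802
C(5,4)·0.802^4·0.198^1 = 0.40957
C(5,5)·0.802^5·0.198^0 = 0.33180
Sum = 0.741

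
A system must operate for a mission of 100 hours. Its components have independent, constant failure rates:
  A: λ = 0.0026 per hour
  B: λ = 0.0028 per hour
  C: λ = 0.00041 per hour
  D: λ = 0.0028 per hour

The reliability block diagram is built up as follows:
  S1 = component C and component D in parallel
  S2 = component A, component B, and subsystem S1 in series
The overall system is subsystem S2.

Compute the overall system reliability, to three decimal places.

R(A) = exp(−0.0026 × 100) = 0.77105
R(B) = exp(−0.0028 × 100) = 0.75578
R(C) = exp(−0.00041 × 100) = 0.95983
R(D) = exp(−0.0028 × 100) = 0.75578
Parallel (C and D): 1 − (1 − 0.95983)(1 − 0.75578) = 0.99019
Series (A, B, and [0.99019]): 0.77105 × 0.75578 × 0.99019 = 0.577

0.577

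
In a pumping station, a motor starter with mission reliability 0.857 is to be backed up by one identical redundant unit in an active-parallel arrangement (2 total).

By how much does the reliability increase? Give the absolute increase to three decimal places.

R_before = 0.857
R_after = 1 − (1 − 0.857)^2 = 0.980
ΔR = 0.980 − 0.857 = 0.123

0.123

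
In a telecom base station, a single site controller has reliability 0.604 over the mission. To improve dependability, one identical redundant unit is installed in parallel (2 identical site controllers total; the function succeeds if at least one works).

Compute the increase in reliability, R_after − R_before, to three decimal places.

R_before = 0.604
R_after = 1 − (1 − 0.604)^2 = 0.843
ΔR = 0.843 − 0.604 = 0.239

0.239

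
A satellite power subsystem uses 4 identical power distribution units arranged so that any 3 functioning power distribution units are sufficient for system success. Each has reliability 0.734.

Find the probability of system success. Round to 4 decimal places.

R = Σ_{i=3}^{4} C(4,i) p^i (1−p)^{4−i} with p = 0.734
C(4,3)·0.734^3·0.266^1 = 0.420756
C(4,4)·0.734^4·0.266^0 = 0.290258
Sum = 0.7110

0.7110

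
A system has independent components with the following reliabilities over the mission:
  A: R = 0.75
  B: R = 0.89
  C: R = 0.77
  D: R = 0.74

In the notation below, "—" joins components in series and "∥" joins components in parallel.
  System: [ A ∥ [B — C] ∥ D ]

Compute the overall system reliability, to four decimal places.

Series (B and C): 0.890000 × 0.770000 = 0.685300
Parallel (A, [0.685300], and D): 1 − (1 − 0.750000)(1 − 0.685300)(1 − 0.740000) = 0.9795

0.9795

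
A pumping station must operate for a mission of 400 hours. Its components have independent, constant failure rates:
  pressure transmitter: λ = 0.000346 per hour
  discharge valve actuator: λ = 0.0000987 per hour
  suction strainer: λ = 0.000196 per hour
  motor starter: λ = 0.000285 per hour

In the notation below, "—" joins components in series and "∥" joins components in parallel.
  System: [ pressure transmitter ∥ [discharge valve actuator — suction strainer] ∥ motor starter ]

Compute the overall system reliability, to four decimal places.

R(pressure transmitter) = exp(−0.000346 × 400) = 0.870750
R(discharge valve actuator) = exp(−0.0000987 × 400) = 0.961289
R(suction strainer) = exp(−0.000196 × 400) = 0.924595
R(motor starter) = exp(−0.000285 × 400) = 0.892258
Series (discharge valve actuator and suction strainer): 0.961289 × 0.924595 = 0.888803
Parallel (pressure transmitter, [0.888803], and motor starter): 1 − (1 − 0.870750)(1 − 0.888803)(1 − 0.892258) = 0.9985

0.9985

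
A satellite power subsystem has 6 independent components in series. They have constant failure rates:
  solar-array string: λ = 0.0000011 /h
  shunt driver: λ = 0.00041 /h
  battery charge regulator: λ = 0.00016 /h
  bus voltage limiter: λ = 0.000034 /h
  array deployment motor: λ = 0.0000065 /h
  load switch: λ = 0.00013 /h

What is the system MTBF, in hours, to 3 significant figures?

1350

Series of exponential components: λ_sys = Σ λ_i
λ_sys = 0.0000011 + 0.00041 + 0.00016 + 0.000034 + 0.0000065 + 0.00013 = 7.4160e-04 /h
MTBF = 1 / λ_sys = 1350 h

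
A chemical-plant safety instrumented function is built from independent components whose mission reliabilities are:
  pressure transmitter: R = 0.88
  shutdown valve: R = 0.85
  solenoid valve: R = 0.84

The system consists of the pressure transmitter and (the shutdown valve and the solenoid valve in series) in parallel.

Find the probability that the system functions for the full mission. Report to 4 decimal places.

Series (shutdown valve and solenoid valve): 0.850000 × 0.840000 = 0.714000
Parallel (pressure transmitter and [0.714000]): 1 − (1 − 0.880000)(1 − 0.714000) = 0.9657

0.9657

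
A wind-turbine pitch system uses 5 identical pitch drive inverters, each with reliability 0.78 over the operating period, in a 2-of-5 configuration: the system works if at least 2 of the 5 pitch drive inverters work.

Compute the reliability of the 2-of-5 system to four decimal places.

R = Σ_{i=2}^{5} C(5,i) p^i (1−p)^{5−i} with p = 0.78
C(5,2)·0.78^2·0.22^3 = 0.064782
C(5,3)·0.78^3·0.22^2 = 0.229683
C(5,4)·0.78^4·0.22^1 = 0.407166
C(5,5)·0.78^5·0.22^0 = 0.288717
Sum = 0.9903

0.9903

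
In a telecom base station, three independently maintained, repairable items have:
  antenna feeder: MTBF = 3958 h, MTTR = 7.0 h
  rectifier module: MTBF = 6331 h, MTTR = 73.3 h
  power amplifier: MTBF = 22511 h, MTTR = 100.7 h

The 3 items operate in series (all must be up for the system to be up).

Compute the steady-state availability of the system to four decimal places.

A(antenna feeder) = MTBF/(MTBF+MTTR) = 3958/(3958+7.0) = 0.998235
A(rectifier module) = MTBF/(MTBF+MTTR) = 6331/(6331+73.3) = 0.988555
A(power amplifier) = MTBF/(MTBF+MTTR) = 22511/(22511+100.7) = 0.995547
Series availability: 0.998235 × 0.988555 × 0.995547 = 0.9824

0.9824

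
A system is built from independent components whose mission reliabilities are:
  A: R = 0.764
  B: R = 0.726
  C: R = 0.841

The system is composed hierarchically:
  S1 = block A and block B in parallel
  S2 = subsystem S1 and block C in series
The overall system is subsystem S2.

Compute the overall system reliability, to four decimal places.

Parallel (A and B): 1 − (1 − 0.764000)(1 − 0.726000) = 0.935336
Series ([0.935336] and C): 0.935336 × 0.841000 = 0.7866

0.7866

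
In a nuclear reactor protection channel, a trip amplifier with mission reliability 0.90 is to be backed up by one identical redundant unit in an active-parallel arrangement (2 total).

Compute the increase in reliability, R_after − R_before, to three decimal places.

R_before = 0.90
R_after = 1 − (1 − 0.90)^2 = 0.990
ΔR = 0.990 − 0.90 = 0.090

0.090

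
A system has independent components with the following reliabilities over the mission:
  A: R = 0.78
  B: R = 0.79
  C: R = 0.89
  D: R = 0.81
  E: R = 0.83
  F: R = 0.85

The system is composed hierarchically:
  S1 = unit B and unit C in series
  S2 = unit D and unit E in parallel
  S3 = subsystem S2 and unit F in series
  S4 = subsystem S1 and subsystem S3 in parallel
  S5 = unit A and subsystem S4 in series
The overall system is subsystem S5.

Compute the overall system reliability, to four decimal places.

0.7389

Series (B and C): 0.790000 × 0.890000 = 0.703100
Parallel (D and E): 1 − (1 − 0.810000)(1 − 0.830000) = 0.967700
Series ([0.967700] and F): 0.967700 × 0.850000 = 0.822545
Parallel ([0.703100] and [0.822545]): 1 − (1 − 0.703100)(1 − 0.822545) = 0.947314
Series (A and [0.947314]): 0.780000 × 0.947314 = 0.7389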